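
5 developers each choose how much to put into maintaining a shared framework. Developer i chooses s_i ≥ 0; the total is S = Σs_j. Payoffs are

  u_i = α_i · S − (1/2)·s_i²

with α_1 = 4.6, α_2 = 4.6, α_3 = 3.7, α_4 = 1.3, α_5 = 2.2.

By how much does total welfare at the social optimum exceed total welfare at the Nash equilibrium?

Developer i's FOC: ∂u_i/∂s_i = α_i − s_i = 0, so s_i* = α_i.
NE contributions = (4.6, 4.6, 3.7, 1.3, 2.2); S = 16.4.
W^NE = (Σα)·S − ½Σα_i² = 16.4² − ½·62.54 = 237.69.
Planner sets s_i = Σα_j = 16.4 for every i, so S^SO = 5·16.4 = 82.
W^SO = (Σα)·S^SO − ½·5·(Σα)² = (5/2)·16.4² = 672.4.
Deadweight loss = W^SO − W^NE = 434.71.

434.71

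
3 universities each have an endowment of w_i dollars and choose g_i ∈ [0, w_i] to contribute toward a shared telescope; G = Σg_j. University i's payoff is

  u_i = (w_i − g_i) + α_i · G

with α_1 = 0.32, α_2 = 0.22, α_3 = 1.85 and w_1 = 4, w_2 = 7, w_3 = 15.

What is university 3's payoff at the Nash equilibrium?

27.75

∂u_i/∂g_i = α_i − 1, so university i contributes w_i if α_i > 1, else 0.
α_i > 1 for i ∈ {3}; NE contributions (0, 0, 15), G = 15.
u_3 = (15 − 15) + 1.85·15 = 27.75.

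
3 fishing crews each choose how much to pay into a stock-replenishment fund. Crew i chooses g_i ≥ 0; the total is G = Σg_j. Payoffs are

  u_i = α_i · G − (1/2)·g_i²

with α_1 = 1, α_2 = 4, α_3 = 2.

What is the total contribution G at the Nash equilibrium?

7

Crew i's FOC: ∂u_i/∂g_i = α_i − g_i = 0, so g_i* = α_i.
NE contributions = (1, 4, 2); G = 7.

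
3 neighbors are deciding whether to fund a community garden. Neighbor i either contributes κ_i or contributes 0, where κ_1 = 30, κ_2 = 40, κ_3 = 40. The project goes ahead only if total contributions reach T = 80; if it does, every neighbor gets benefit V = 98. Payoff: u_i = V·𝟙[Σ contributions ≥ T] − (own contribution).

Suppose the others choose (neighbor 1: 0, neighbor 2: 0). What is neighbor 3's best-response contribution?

Others' total = 0. Even contributing 40 gives 40 < 80: no benefit either way.
Best response: 0.

0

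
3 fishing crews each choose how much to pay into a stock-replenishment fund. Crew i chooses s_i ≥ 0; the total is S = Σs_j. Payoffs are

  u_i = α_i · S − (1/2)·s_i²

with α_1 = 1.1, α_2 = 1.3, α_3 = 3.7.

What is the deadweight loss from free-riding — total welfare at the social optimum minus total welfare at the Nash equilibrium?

26.9

Crew i's FOC: ∂u_i/∂s_i = α_i − s_i = 0, so s_i* = α_i.
NE contributions = (1.1, 1.3, 3.7); S = 6.1.
W^NE = (Σα)·S − ½Σα_i² = 6.1² − ½·16.59 = 28.915.
Planner sets s_i = Σα_j = 6.1 for every i, so S^SO = 3·6.1 = 18.3.
W^SO = (Σα)·S^SO − ½·3·(Σα)² = (3/2)·6.1² = 55.815.
Deadweight loss = W^SO − W^NE = 26.9.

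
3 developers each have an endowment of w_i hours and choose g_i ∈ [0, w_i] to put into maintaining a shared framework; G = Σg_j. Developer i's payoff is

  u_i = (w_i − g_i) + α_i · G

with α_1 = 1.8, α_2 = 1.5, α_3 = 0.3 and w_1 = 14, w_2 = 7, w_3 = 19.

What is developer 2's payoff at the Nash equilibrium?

∂u_i/∂g_i = α_i − 1, so developer i contributes w_i if α_i > 1, else 0.
α_i > 1 for i ∈ {1, 2}; NE contributions (14, 7, 0), G = 21.
u_2 = (7 − 7) + 1.5·21 = 31.5.

31.5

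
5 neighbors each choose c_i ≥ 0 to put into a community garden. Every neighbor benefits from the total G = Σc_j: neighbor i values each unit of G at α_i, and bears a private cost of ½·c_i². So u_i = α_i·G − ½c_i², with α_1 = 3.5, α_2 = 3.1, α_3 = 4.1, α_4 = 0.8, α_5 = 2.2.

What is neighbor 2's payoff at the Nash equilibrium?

Neighbor i's FOC: ∂u_i/∂c_i = α_i − c_i = 0, so c_i* = α_i.
NE contributions = (3.5, 3.1, 4.1, 0.8, 2.2); G = 13.7.
u_2 = α_2·G − ½·(c_2)² = 3.1·13.7 − ½·3.1² = 37.665.

37.665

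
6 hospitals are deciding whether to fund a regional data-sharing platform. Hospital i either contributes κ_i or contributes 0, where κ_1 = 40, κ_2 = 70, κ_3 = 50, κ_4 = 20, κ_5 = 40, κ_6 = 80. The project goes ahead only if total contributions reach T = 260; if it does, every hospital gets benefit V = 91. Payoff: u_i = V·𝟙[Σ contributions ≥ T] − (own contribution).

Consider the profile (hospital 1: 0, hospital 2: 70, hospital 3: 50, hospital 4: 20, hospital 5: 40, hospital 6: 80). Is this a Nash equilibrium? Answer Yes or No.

Total = 260 ≥ 260: provided.
Hospital 1 (pledges 0, payoff 91): pledging 40 → total 300, payoff 51. No gain.
Hospital 2 (pledges 70, payoff 21): dropping to 0 → total 190, payoff 0. No gain.
Hospital 3 (pledges 50, payoff 41): dropping to 0 → total 210, payoff 0. No gain.
Hospital 4 (pledges 20, payoff 71): dropping to 0 → total 240, payoff 0. No gain.
Hospital 5 (pledges 40, payoff 51): dropping to 0 → total 220, payoff 0. No gain.
Hospital 6 (pledges 80, payoff 11): dropping to 0 → total 180, payoff 0. No gain.

Yes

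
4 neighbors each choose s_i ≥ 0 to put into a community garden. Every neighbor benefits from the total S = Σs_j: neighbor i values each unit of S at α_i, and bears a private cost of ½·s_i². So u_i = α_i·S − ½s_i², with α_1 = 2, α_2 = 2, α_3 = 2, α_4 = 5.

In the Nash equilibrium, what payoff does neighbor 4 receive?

Neighbor i's FOC: ∂u_i/∂s_i = α_i − s_i = 0, so s_i* = α_i.
NE contributions = (2, 2, 2, 5); S = 11.
u_4 = α_4·S − ½·(s_4)² = 5·11 − ½·5² = 42.5.

42.5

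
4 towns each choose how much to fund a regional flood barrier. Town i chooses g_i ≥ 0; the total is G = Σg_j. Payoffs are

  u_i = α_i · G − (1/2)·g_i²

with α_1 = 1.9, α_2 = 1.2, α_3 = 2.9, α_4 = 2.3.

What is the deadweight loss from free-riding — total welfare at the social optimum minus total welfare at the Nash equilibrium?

Town i's FOC: ∂u_i/∂g_i = α_i − g_i = 0, so g_i* = α_i.
NE contributions = (1.9, 1.2, 2.9, 2.3); G = 8.3.
W^NE = (Σα)·G − ½Σα_i² = 8.3² − ½·18.75 = 59.515.
Planner sets g_i = Σα_j = 8.3 for every i, so G^SO = 4·8.3 = 33.2.
W^SO = (Σα)·G^SO − ½·4·(Σα)² = (4/2)·8.3² = 137.78.
Deadweight loss = W^SO − W^NE = 78.265.

78.265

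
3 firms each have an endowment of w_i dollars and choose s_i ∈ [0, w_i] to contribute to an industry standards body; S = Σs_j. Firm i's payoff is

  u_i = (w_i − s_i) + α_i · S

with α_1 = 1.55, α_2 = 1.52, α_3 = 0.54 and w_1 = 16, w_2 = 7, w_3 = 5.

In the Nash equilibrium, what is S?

∂u_i/∂s_i = α_i − 1, so firm i contributes w_i if α_i > 1, else 0.
α_i > 1 for i ∈ {1, 2}; NE contributions (16, 7, 0), S = 23.

23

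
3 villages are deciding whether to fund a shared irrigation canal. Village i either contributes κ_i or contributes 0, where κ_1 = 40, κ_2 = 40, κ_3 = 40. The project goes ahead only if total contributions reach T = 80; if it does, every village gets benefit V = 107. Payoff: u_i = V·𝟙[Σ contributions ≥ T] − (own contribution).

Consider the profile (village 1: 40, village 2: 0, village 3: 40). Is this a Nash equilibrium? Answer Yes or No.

Yes

Total = 80 ≥ 80: provided.
Village 1 (pledges 40, payoff 67): dropping to 0 → total 40, payoff 0. No gain.
Village 2 (pledges 0, payoff 107): pledging 40 → total 120, payoff 67. No gain.
Village 3 (pledges 40, payoff 67): dropping to 0 → total 40, payoff 0. No gain.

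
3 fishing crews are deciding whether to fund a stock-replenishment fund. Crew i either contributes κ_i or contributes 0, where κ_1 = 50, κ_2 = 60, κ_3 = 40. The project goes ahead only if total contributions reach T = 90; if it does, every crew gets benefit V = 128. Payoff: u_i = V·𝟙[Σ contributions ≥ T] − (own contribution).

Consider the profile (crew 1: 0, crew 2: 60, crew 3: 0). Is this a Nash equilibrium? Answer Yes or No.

Total = 60 < 90: not provided.
Crew 1 (pledges 0, payoff 0): pledging 50 → total 110, payoff 78. Profitable deviation.

No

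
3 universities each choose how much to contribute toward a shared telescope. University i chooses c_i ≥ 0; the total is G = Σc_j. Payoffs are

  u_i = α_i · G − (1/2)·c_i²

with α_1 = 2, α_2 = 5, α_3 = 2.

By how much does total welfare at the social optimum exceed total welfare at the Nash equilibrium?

57

University i's FOC: ∂u_i/∂c_i = α_i − c_i = 0, so c_i* = α_i.
NE contributions = (2, 5, 2); G = 9.
W^NE = (Σα)·G − ½Σα_i² = 9² − ½·33 = 64.5.
Planner sets c_i = Σα_j = 9 for every i, so G^SO = 3·9 = 27.
W^SO = (Σα)·G^SO − ½·3·(Σα)² = (3/2)·9² = 121.5.
Deadweight loss = W^SO − W^NE = 57.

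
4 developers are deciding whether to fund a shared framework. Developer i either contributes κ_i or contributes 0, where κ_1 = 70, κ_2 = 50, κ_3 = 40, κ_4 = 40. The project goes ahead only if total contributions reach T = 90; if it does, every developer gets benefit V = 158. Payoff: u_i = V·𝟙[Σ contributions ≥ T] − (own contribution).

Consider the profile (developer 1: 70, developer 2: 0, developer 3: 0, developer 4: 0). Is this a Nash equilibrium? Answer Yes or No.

Total = 70 < 90: not provided.
Developer 1 (pledges 70, payoff -70): dropping to 0 → total 0, payoff 0. Profitable deviation.

No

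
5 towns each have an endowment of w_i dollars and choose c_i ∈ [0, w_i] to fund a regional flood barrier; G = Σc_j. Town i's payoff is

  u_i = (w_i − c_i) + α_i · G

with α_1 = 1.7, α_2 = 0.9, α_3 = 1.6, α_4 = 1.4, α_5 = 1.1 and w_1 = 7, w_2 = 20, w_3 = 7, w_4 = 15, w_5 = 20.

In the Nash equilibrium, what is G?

∂u_i/∂c_i = α_i − 1, so town i contributes w_i if α_i > 1, else 0.
α_i > 1 for i ∈ {1, 3, 4, 5}; NE contributions (7, 0, 7, 15, 20), G = 49.

49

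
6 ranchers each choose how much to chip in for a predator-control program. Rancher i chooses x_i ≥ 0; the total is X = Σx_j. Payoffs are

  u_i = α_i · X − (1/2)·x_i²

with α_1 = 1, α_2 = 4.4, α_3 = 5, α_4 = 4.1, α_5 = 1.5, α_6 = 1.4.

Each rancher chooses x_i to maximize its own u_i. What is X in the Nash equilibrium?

Rancher i's FOC: ∂u_i/∂x_i = α_i − x_i = 0, so x_i* = α_i.
NE contributions = (1, 4.4, 5, 4.1, 1.5, 1.4); X = 17.4.

17.4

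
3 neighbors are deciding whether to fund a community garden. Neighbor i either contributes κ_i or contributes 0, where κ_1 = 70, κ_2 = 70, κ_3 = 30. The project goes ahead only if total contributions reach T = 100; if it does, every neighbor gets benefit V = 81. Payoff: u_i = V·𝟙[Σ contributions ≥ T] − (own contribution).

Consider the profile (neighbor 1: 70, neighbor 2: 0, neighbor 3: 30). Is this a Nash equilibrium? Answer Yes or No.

Yes

Total = 100 ≥ 100: provided.
Neighbor 1 (pledges 70, payoff 11): dropping to 0 → total 30, payoff 0. No gain.
Neighbor 2 (pledges 0, payoff 81): pledging 70 → total 170, payoff 11. No gain.
Neighbor 3 (pledges 30, payoff 51): dropping to 0 → total 70, payoff 0. No gain.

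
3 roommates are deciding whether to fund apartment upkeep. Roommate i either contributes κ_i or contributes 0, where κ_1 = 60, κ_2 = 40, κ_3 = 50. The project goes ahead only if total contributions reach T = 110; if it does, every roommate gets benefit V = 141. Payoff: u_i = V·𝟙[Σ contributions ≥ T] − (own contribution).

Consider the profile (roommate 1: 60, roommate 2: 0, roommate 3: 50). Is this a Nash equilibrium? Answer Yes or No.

Total = 110 ≥ 110: provided.
Roommate 1 (pledges 60, payoff 81): dropping to 0 → total 50, payoff 0. No gain.
Roommate 2 (pledges 0, payoff 141): pledging 40 → total 150, payoff 101. No gain.
Roommate 3 (pledges 50, payoff 91): dropping to 0 → total 60, payoff 0. No gain.

Yes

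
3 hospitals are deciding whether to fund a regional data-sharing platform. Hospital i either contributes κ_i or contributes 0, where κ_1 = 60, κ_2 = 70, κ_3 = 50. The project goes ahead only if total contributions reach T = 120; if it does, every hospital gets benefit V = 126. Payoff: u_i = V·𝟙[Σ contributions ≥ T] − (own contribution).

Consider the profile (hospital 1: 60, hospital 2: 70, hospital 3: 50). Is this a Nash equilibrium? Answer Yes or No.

Total = 180 ≥ 120: provided.
Hospital 1 (pledges 60, payoff 66): dropping to 0 → total 120, payoff 126. Profitable deviation.

No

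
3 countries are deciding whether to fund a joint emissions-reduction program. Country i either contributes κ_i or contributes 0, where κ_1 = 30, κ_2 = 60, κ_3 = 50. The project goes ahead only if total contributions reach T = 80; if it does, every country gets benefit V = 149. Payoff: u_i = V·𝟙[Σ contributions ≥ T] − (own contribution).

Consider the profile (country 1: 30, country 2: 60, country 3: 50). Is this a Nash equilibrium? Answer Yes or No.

No

Total = 140 ≥ 80: provided.
Country 1 (pledges 30, payoff 119): dropping to 0 → total 110, payoff 149. Profitable deviation.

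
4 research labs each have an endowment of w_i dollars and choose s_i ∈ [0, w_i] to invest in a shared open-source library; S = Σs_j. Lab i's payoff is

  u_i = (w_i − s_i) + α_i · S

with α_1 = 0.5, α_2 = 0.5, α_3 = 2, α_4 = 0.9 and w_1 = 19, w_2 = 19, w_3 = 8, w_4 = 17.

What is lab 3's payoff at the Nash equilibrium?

∂u_i/∂s_i = α_i − 1, so lab i contributes w_i if α_i > 1, else 0.
α_i > 1 for i ∈ {3}; NE contributions (0, 0, 8, 0), S = 8.
u_3 = (8 − 8) + 2·8 = 16.

16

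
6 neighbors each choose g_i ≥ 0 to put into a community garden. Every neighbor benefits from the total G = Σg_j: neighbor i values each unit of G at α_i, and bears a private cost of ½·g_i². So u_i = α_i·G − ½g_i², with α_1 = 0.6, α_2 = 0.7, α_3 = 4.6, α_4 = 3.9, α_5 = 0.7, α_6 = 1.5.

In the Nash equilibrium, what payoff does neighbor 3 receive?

44.62

Neighbor i's FOC: ∂u_i/∂g_i = α_i − g_i = 0, so g_i* = α_i.
NE contributions = (0.6, 0.7, 4.6, 3.9, 0.7, 1.5); G = 12.
u_3 = α_3·G − ½·(g_3)² = 4.6·12 − ½·4.6² = 44.62.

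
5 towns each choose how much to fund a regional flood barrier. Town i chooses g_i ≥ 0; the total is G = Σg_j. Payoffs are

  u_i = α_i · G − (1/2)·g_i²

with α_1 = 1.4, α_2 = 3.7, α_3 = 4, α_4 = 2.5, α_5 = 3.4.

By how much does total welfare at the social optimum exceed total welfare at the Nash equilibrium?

Town i's FOC: ∂u_i/∂g_i = α_i − g_i = 0, so g_i* = α_i.
NE contributions = (1.4, 3.7, 4, 2.5, 3.4); G = 15.
W^NE = (Σα)·G − ½Σα_i² = 15² − ½·49.46 = 200.27.
Planner sets g_i = Σα_j = 15 for every i, so G^SO = 5·15 = 75.
W^SO = (Σα)·G^SO − ½·5·(Σα)² = (5/2)·15² = 562.5.
Deadweight loss = W^SO − W^NE = 362.23.

362.23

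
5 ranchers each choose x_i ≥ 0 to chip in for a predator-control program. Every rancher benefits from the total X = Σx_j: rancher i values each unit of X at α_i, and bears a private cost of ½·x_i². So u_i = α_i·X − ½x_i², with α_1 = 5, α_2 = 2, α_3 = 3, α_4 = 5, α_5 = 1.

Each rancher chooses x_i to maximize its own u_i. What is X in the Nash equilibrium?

16

Rancher i's FOC: ∂u_i/∂x_i = α_i − x_i = 0, so x_i* = α_i.
NE contributions = (5, 2, 3, 5, 1); X = 16.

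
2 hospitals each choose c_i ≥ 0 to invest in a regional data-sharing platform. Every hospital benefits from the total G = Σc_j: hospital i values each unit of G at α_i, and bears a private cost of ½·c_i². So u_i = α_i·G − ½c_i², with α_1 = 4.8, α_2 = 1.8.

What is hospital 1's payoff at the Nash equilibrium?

20.16

Hospital i's FOC: ∂u_i/∂c_i = α_i − c_i = 0, so c_i* = α_i.
NE contributions = (4.8, 1.8); G = 6.6.
u_1 = α_1·G − ½·(c_1)² = 4.8·6.6 − ½·4.8² = 20.16.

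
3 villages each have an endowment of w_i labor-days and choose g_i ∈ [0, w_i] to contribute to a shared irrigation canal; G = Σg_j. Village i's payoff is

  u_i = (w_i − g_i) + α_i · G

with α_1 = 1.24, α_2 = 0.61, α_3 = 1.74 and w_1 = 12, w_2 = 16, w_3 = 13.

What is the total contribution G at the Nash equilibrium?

∂u_i/∂g_i = α_i − 1, so village i contributes w_i if α_i > 1, else 0.
α_i > 1 for i ∈ {1, 3}; NE contributions (12, 0, 13), G = 25.

25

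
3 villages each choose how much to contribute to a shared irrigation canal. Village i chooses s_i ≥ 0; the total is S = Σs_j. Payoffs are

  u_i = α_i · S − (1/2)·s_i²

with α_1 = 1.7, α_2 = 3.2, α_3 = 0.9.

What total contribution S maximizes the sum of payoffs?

Planner FOC: ∂(Σu_j)/∂s_i = (Σα_j) − s_i = 0, so s_i^SO = Σα_j = 5.8 for every i; S^SO = 17.4.

17.4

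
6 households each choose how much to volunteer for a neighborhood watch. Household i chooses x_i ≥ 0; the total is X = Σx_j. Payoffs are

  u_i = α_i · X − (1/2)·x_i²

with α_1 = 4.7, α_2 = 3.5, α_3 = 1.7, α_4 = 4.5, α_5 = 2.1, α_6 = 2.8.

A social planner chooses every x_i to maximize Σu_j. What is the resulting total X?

115.8

Planner FOC: ∂(Σu_j)/∂x_i = (Σα_j) − x_i = 0, so x_i^SO = Σα_j = 19.3 for every i; X^SO = 115.8.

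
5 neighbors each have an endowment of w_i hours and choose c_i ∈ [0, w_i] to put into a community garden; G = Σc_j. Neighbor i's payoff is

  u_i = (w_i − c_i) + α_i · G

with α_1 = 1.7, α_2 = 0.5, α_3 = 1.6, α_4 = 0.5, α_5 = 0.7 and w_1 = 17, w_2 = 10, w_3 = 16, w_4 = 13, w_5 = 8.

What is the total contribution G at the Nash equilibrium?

∂u_i/∂c_i = α_i − 1, so neighbor i contributes w_i if α_i > 1, else 0.
α_i > 1 for i ∈ {1, 3}; NE contributions (17, 0, 16, 0, 0), G = 33.

33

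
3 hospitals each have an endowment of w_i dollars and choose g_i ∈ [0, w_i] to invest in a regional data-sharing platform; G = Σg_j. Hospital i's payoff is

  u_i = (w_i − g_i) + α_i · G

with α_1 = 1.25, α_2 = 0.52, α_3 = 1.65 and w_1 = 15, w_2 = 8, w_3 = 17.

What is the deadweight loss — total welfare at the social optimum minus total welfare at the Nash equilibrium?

∂u_i/∂g_i = α_i − 1, so hospital i contributes w_i if α_i > 1, else 0.
α_i > 1 for i ∈ {1, 3}; NE contributions (15, 0, 17), G = 32.
W^NE = Σw_i − G^NE + (Σα_i)·G^NE = 40 + 2.42·32 = 117.44.
Planner: ∂(Σu_j)/∂g_i = Σα_j − 1 = 2.42 > 0, so everyone contributes w_i; G^SO = 40, W^SO = 40 + 2.42·40 = 136.8.
Deadweight loss = 19.36.

19.36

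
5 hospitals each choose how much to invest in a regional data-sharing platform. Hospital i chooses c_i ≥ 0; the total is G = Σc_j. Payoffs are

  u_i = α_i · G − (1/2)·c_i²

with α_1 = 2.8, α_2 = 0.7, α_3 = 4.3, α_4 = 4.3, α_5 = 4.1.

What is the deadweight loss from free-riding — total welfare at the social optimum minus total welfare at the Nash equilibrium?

Hospital i's FOC: ∂u_i/∂c_i = α_i − c_i = 0, so c_i* = α_i.
NE contributions = (2.8, 0.7, 4.3, 4.3, 4.1); G = 16.2.
W^NE = (Σα)·G − ½Σα_i² = 16.2² − ½·62.12 = 231.38.
Planner sets c_i = Σα_j = 16.2 for every i, so G^SO = 5·16.2 = 81.
W^SO = (Σα)·G^SO − ½·5·(Σα)² = (5/2)·16.2² = 656.1.
Deadweight loss = W^SO − W^NE = 424.72.

424.72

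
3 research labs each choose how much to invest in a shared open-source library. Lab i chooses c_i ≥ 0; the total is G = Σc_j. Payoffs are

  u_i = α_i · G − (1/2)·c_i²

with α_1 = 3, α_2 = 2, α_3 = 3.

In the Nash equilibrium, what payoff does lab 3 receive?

Lab i's FOC: ∂u_i/∂c_i = α_i − c_i = 0, so c_i* = α_i.
NE contributions = (3, 2, 3); G = 8.
u_3 = α_3·G − ½·(c_3)² = 3·8 − ½·3² = 19.5.

19.5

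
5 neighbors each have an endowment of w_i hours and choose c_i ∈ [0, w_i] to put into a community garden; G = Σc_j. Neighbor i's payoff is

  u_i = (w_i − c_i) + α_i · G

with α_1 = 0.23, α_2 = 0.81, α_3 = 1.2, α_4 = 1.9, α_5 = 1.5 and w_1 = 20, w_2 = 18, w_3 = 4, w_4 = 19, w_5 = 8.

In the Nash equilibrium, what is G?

∂u_i/∂c_i = α_i − 1, so neighbor i contributes w_i if α_i > 1, else 0.
α_i > 1 for i ∈ {3, 4, 5}; NE contributions (0, 0, 4, 19, 8), G = 31.

31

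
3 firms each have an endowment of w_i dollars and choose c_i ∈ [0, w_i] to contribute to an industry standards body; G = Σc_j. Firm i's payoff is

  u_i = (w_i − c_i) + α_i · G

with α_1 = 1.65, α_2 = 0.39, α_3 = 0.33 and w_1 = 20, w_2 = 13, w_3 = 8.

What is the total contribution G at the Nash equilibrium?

20

∂u_i/∂c_i = α_i − 1, so firm i contributes w_i if α_i > 1, else 0.
α_i > 1 for i ∈ {1}; NE contributions (20, 0, 0), G = 20.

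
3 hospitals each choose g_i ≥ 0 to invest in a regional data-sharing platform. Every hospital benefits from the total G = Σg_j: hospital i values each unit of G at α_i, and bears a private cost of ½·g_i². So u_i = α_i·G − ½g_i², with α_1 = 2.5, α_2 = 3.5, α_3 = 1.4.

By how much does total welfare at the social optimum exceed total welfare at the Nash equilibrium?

37.61

Hospital i's FOC: ∂u_i/∂g_i = α_i − g_i = 0, so g_i* = α_i.
NE contributions = (2.5, 3.5, 1.4); G = 7.4.
W^NE = (Σα)·G − ½Σα_i² = 7.4² − ½·20.46 = 44.53.
Planner sets g_i = Σα_j = 7.4 for every i, so G^SO = 3·7.4 = 22.2.
W^SO = (Σα)·G^SO − ½·3·(Σα)² = (3/2)·7.4² = 82.14.
Deadweight loss = W^SO − W^NE = 37.61.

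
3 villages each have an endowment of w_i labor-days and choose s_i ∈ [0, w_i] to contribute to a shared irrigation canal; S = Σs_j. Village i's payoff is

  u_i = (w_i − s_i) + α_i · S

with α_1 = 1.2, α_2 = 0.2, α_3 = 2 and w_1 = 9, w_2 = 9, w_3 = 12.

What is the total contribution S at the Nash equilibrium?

∂u_i/∂s_i = α_i − 1, so village i contributes w_i if α_i > 1, else 0.
α_i > 1 for i ∈ {1, 3}; NE contributions (9, 0, 12), S = 21.

21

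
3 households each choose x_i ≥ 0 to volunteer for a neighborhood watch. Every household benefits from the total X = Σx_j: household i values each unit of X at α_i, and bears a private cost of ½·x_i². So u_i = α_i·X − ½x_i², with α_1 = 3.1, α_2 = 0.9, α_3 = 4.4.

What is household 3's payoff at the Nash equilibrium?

27.28

Household i's FOC: ∂u_i/∂x_i = α_i − x_i = 0, so x_i* = α_i.
NE contributions = (3.1, 0.9, 4.4); X = 8.4.
u_3 = α_3·X − ½·(x_3)² = 4.4·8.4 − ½·4.4² = 27.28.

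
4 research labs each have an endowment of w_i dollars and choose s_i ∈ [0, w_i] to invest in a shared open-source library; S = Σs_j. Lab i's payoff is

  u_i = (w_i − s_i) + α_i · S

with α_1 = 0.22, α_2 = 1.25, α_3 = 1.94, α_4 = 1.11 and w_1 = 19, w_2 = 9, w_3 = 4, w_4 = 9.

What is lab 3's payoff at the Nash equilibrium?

42.68

∂u_i/∂s_i = α_i − 1, so lab i contributes w_i if α_i > 1, else 0.
α_i > 1 for i ∈ {2, 3, 4}; NE contributions (0, 9, 4, 9), S = 22.
u_3 = (4 − 4) + 1.94·22 = 42.68.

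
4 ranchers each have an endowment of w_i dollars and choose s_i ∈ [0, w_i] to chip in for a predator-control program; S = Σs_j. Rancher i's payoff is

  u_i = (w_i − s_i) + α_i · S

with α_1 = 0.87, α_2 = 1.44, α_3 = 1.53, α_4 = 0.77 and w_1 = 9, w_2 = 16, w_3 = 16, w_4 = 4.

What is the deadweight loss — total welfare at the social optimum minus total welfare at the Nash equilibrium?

∂u_i/∂s_i = α_i − 1, so rancher i contributes w_i if α_i > 1, else 0.
α_i > 1 for i ∈ {2, 3}; NE contributions (0, 16, 16, 0), S = 32.
W^NE = Σw_i − S^NE + (Σα_i)·S^NE = 45 + 3.61·32 = 160.52.
Planner: ∂(Σu_j)/∂s_i = Σα_j − 1 = 3.61 > 0, so everyone contributes w_i; S^SO = 45, W^SO = 45 + 3.61·45 = 207.45.
Deadweight loss = 46.93.

46.93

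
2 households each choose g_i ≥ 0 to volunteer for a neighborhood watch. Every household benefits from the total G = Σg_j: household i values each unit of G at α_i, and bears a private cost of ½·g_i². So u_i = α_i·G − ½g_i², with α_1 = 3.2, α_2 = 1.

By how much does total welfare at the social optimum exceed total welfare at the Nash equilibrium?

Household i's FOC: ∂u_i/∂g_i = α_i − g_i = 0, so g_i* = α_i.
NE contributions = (3.2, 1); G = 4.2.
W^NE = (Σα)·G − ½Σα_i² = 4.2² − ½·11.24 = 12.02.
Planner sets g_i = Σα_j = 4.2 for every i, so G^SO = 2·4.2 = 8.4.
W^SO = (Σα)·G^SO − ½·2·(Σα)² = (2/2)·4.2² = 17.64.
Deadweight loss = W^SO − W^NE = 5.62.

5.62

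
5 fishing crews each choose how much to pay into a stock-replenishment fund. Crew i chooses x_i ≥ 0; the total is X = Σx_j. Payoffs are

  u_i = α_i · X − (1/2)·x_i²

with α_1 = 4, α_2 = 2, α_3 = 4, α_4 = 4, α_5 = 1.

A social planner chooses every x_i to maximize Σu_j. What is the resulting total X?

75

Planner FOC: ∂(Σu_j)/∂x_i = (Σα_j) − x_i = 0, so x_i^SO = Σα_j = 15 for every i; X^SO = 75.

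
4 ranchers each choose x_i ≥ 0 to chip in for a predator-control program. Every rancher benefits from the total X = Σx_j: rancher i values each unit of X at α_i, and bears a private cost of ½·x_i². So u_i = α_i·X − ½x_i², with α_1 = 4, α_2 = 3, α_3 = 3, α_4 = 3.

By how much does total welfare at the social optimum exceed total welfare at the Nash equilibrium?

190.5

Rancher i's FOC: ∂u_i/∂x_i = α_i − x_i = 0, so x_i* = α_i.
NE contributions = (4, 3, 3, 3); X = 13.
W^NE = (Σα)·X − ½Σα_i² = 13² − ½·43 = 147.5.
Planner sets x_i = Σα_j = 13 for every i, so X^SO = 4·13 = 52.
W^SO = (Σα)·X^SO − ½·4·(Σα)² = (4/2)·13² = 338.
Deadweight loss = W^SO − W^NE = 190.5.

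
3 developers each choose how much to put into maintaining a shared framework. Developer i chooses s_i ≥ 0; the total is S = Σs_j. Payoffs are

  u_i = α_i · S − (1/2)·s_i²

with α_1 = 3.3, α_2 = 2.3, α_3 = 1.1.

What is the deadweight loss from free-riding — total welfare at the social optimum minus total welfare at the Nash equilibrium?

Developer i's FOC: ∂u_i/∂s_i = α_i − s_i = 0, so s_i* = α_i.
NE contributions = (3.3, 2.3, 1.1); S = 6.7.
W^NE = (Σα)·S − ½Σα_i² = 6.7² − ½·17.39 = 36.195.
Planner sets s_i = Σα_j = 6.7 for every i, so S^SO = 3·6.7 = 20.1.
W^SO = (Σα)·S^SO − ½·3·(Σα)² = (3/2)·6.7² = 67.335.
Deadweight loss = W^SO − W^NE = 31.14.

31.14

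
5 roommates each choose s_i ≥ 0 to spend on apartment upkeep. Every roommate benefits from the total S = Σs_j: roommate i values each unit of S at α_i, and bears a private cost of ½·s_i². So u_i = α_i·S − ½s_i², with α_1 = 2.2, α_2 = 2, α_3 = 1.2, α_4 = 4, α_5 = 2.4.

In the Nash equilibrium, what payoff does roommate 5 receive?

Roommate i's FOC: ∂u_i/∂s_i = α_i − s_i = 0, so s_i* = α_i.
NE contributions = (2.2, 2, 1.2, 4, 2.4); S = 11.8.
u_5 = α_5·S − ½·(s_5)² = 2.4·11.8 − ½·2.4² = 25.44.

25.44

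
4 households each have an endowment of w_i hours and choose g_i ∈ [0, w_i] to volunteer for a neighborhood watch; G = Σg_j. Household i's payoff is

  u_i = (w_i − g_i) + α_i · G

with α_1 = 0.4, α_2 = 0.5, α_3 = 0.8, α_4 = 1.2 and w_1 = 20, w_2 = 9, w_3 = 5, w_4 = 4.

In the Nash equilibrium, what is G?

∂u_i/∂g_i = α_i − 1, so household i contributes w_i if α_i > 1, else 0.
α_i > 1 for i ∈ {4}; NE contributions (0, 0, 0, 4), G = 4.

4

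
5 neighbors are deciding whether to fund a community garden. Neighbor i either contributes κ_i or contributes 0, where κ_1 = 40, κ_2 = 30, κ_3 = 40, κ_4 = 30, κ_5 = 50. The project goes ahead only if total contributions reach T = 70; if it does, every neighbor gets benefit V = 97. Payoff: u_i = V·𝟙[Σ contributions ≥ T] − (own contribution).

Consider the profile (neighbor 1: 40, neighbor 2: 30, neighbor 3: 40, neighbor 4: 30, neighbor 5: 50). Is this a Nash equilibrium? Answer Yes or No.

Total = 190 ≥ 70: provided.
Neighbor 1 (pledges 40, payoff 57): dropping to 0 → total 150, payoff 97. Profitable deviation.

No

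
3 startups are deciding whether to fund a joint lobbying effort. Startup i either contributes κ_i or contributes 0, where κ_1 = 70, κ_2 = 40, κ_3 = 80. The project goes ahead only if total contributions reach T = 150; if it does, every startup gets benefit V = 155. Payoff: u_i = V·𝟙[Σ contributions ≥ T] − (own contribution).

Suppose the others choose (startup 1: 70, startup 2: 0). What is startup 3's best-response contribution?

Others' total = 70. Contributing 80 brings total to 150 ≥ 150: gain V − κ_3 = 75.
Best response: 80.

80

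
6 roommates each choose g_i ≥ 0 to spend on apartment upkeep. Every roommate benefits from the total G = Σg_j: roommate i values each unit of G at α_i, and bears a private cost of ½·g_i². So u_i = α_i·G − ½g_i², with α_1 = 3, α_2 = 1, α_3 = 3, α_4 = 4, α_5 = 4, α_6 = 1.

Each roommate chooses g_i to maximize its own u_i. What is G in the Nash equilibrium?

16

Roommate i's FOC: ∂u_i/∂g_i = α_i − g_i = 0, so g_i* = α_i.
NE contributions = (3, 1, 3, 4, 4, 1); G = 16.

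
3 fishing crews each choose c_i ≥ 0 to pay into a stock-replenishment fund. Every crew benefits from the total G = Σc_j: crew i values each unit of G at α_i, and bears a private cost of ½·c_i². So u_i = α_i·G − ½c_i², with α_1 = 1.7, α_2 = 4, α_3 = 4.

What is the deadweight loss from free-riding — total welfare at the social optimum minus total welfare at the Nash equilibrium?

64.49

Crew i's FOC: ∂u_i/∂c_i = α_i − c_i = 0, so c_i* = α_i.
NE contributions = (1.7, 4, 4); G = 9.7.
W^NE = (Σα)·G − ½Σα_i² = 9.7² − ½·34.89 = 76.645.
Planner sets c_i = Σα_j = 9.7 for every i, so G^SO = 3·9.7 = 29.1.
W^SO = (Σα)·G^SO − ½·3·(Σα)² = (3/2)·9.7² = 141.135.
Deadweight loss = W^SO − W^NE = 64.49.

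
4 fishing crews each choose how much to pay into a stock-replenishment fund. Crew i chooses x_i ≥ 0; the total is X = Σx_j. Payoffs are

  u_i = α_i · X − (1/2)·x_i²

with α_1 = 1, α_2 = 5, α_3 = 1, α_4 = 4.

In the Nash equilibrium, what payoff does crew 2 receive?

Crew i's FOC: ∂u_i/∂x_i = α_i − x_i = 0, so x_i* = α_i.
NE contributions = (1, 5, 1, 4); X = 11.
u_2 = α_2·X − ½·(x_2)² = 5·11 − ½·5² = 42.5.

42.5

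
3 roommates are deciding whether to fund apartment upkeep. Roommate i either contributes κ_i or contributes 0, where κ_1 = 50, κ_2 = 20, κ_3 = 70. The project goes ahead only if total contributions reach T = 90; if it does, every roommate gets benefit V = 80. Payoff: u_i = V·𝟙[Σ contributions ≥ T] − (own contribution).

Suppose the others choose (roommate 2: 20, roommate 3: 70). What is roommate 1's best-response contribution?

Others' total = 90 ≥ 90; contributing adds cost 50 for no extra benefit.
Best response: 0.

0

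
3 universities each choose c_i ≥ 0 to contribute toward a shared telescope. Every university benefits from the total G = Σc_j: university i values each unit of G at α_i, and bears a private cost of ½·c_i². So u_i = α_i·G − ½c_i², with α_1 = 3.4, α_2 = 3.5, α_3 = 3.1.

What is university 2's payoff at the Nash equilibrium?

28.875

University i's FOC: ∂u_i/∂c_i = α_i − c_i = 0, so c_i* = α_i.
NE contributions = (3.4, 3.5, 3.1); G = 10.
u_2 = α_2·G − ½·(c_2)² = 3.5·10 − ½·3.5² = 28.875.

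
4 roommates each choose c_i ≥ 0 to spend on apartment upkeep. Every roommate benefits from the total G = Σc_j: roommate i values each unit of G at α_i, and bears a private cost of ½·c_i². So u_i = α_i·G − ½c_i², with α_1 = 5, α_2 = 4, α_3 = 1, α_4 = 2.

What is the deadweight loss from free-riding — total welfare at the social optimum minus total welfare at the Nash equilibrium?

167

Roommate i's FOC: ∂u_i/∂c_i = α_i − c_i = 0, so c_i* = α_i.
NE contributions = (5, 4, 1, 2); G = 12.
W^NE = (Σα)·G − ½Σα_i² = 12² − ½·46 = 121.
Planner sets c_i = Σα_j = 12 for every i, so G^SO = 4·12 = 48.
W^SO = (Σα)·G^SO − ½·4·(Σα)² = (4/2)·12² = 288.
Deadweight loss = W^SO − W^NE = 167.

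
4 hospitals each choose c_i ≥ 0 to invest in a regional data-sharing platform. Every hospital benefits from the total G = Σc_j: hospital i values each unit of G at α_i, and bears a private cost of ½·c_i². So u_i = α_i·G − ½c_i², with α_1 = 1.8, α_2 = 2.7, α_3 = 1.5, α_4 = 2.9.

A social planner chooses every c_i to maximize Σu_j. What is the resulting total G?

35.6

Planner FOC: ∂(Σu_j)/∂c_i = (Σα_j) − c_i = 0, so c_i^SO = Σα_j = 8.9 for every i; G^SO = 35.6.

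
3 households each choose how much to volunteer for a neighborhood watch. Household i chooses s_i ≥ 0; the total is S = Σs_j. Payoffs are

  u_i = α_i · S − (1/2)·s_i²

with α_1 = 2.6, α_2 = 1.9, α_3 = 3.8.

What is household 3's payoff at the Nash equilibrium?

Household i's FOC: ∂u_i/∂s_i = α_i − s_i = 0, so s_i* = α_i.
NE contributions = (2.6, 1.9, 3.8); S = 8.3.
u_3 = α_3·S − ½·(s_3)² = 3.8·8.3 − ½·3.8² = 24.32.

24.32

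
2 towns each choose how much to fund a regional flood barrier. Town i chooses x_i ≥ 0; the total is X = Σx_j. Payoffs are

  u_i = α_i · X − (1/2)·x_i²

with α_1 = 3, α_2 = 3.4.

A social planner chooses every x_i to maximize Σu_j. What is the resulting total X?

Planner FOC: ∂(Σu_j)/∂x_i = (Σα_j) − x_i = 0, so x_i^SO = Σα_j = 6.4 for every i; X^SO = 12.8.

12.8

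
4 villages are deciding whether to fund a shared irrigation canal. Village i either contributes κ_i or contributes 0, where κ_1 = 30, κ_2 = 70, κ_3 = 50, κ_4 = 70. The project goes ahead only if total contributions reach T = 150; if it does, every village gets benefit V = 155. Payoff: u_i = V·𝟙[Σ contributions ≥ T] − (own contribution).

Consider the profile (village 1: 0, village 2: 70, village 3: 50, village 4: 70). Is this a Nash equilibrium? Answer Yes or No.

Total = 190 ≥ 150: provided.
Village 1 (pledges 0, payoff 155): pledging 30 → total 220, payoff 125. No gain.
Village 2 (pledges 70, payoff 85): dropping to 0 → total 120, payoff 0. No gain.
Village 3 (pledges 50, payoff 105): dropping to 0 → total 140, payoff 0. No gain.
Village 4 (pledges 70, payoff 85): dropping to 0 → total 120, payoff 0. No gain.

Yes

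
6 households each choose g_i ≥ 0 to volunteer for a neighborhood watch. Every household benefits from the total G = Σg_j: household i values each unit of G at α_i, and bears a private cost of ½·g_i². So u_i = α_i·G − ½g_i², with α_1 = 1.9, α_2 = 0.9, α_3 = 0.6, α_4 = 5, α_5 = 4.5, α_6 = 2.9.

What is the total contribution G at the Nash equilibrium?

Household i's FOC: ∂u_i/∂g_i = α_i − g_i = 0, so g_i* = α_i.
NE contributions = (1.9, 0.9, 0.6, 5, 4.5, 2.9); G = 15.8.

15.8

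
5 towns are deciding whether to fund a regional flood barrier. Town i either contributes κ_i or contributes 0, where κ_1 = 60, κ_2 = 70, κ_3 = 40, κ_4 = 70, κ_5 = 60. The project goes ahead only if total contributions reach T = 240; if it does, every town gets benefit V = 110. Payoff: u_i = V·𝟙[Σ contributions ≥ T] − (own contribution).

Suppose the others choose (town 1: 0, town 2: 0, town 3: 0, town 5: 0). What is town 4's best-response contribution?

Others' total = 0. Even contributing 70 gives 70 < 240: no benefit either way.
Best response: 0.

0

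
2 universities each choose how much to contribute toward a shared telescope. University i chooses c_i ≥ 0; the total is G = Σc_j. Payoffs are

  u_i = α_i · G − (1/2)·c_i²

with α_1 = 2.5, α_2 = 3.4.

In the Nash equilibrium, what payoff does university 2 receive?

14.28

University i's FOC: ∂u_i/∂c_i = α_i − c_i = 0, so c_i* = α_i.
NE contributions = (2.5, 3.4); G = 5.9.
u_2 = α_2·G − ½·(c_2)² = 3.4·5.9 − ½·3.4² = 14.28.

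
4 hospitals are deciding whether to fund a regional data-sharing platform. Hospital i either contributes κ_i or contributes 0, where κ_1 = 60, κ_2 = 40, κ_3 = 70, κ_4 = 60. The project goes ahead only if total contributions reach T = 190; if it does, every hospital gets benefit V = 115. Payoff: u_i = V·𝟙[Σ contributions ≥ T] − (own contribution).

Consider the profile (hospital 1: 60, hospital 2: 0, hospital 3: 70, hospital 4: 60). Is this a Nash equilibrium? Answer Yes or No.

Total = 190 ≥ 190: provided.
Hospital 1 (pledges 60, payoff 55): dropping to 0 → total 130, payoff 0. No gain.
Hospital 2 (pledges 0, payoff 115): pledging 40 → total 230, payoff 75. No gain.
Hospital 3 (pledges 70, payoff 45): dropping to 0 → total 120, payoff 0. No gain.
Hospital 4 (pledges 60, payoff 55): dropping to 0 → total 130, payoff 0. No gain.

Yes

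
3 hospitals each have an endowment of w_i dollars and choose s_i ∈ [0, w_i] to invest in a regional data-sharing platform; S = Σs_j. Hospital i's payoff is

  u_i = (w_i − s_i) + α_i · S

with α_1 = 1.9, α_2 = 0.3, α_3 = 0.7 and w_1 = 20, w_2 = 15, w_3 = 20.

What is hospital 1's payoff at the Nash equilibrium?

38

∂u_i/∂s_i = α_i − 1, so hospital i contributes w_i if α_i > 1, else 0.
α_i > 1 for i ∈ {1}; NE contributions (20, 0, 0), S = 20.
u_1 = (20 − 20) + 1.9·20 = 38.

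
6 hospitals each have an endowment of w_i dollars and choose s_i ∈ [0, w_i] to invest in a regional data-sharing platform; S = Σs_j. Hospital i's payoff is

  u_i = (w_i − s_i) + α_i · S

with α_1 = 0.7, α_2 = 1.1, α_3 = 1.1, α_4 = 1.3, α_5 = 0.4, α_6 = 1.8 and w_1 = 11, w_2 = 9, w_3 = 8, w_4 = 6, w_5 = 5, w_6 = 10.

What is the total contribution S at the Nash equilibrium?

33

∂u_i/∂s_i = α_i − 1, so hospital i contributes w_i if α_i > 1, else 0.
α_i > 1 for i ∈ {2, 3, 4, 6}; NE contributions (0, 9, 8, 6, 0, 10), S = 33.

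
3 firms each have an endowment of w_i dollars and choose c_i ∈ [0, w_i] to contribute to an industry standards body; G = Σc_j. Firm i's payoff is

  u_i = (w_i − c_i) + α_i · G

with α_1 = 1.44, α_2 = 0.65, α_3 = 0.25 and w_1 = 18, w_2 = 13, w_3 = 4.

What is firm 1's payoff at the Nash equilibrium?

∂u_i/∂c_i = α_i − 1, so firm i contributes w_i if α_i > 1, else 0.
α_i > 1 for i ∈ {1}; NE contributions (18, 0, 0), G = 18.
u_1 = (18 − 18) + 1.44·18 = 25.92.

25.92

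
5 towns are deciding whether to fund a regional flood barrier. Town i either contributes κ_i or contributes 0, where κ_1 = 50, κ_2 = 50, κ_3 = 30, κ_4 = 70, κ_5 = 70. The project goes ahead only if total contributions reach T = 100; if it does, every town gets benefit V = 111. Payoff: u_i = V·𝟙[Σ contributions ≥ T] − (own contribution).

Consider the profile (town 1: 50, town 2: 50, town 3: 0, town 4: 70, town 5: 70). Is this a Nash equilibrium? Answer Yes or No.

Total = 240 ≥ 100: provided.
Town 1 (pledges 50, payoff 61): dropping to 0 → total 190, payoff 111. Profitable deviation.

No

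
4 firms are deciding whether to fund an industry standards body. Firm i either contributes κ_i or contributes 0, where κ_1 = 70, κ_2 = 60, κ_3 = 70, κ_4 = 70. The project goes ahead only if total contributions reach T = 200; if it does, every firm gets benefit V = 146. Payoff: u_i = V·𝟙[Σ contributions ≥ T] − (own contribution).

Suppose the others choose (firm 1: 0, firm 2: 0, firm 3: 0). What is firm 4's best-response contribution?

0

Others' total = 0. Even contributing 70 gives 70 < 200: no benefit either way.
Best response: 0.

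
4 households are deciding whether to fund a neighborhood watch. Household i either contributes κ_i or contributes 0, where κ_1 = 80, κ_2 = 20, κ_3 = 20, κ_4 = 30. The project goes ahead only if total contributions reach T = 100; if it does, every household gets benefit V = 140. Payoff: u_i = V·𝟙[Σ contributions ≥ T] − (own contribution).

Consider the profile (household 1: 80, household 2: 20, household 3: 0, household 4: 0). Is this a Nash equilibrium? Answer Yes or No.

Yes

Total = 100 ≥ 100: provided.
Household 1 (pledges 80, payoff 60): dropping to 0 → total 20, payoff 0. No gain.
Household 2 (pledges 20, payoff 120): dropping to 0 → total 80, payoff 0. No gain.
Household 3 (pledges 0, payoff 140): pledging 20 → total 120, payoff 120. No gain.
Household 4 (pledges 0, payoff 140): pledging 30 → total 130, payoff 110. No gain.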